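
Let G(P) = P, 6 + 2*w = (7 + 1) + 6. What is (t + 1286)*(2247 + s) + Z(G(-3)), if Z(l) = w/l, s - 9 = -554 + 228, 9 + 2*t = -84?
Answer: 7176701/3 ≈ 2.3922e+6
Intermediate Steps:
t = -93/2 (t = -9/2 + (½)*(-84) = -9/2 - 42 = -93/2 ≈ -46.500)
s = -317 (s = 9 + (-554 + 228) = 9 - 326 = -317)
w = 4 (w = -3 + ((7 + 1) + 6)/2 = -3 + (8 + 6)/2 = -3 + (½)*14 = -3 + 7 = 4)
Z(l) = 4/l
(t + 1286)*(2247 + s) + Z(G(-3)) = (-93/2 + 1286)*(2247 - 317) + 4/(-3) = (2479/2)*1930 + 4*(-⅓) = 2392235 - 4/3 = 7176701/3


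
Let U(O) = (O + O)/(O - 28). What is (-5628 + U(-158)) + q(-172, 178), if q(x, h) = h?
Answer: -506692/93 ≈ -5448.3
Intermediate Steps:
U(O) = 2*O/(-28 + O) (U(O) = (2*O)/(-28 + O) = 2*O/(-28 + O))
(-5628 + U(-158)) + q(-172, 178) = (-5628 + 2*(-158)/(-28 - 158)) + 178 = (-5628 + 2*(-158)/(-186)) + 178 = (-5628 + 2*(-158)*(-1/186)) + 178 = (-5628 + 158/93) + 178 = -523246/93 + 178 = -506692/93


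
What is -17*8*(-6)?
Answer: 816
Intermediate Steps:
-17*8*(-6) = -136*(-6) = 816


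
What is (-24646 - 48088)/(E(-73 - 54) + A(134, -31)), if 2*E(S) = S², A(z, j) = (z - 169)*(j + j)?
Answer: -145468/20469 ≈ -7.1068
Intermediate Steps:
A(z, j) = 2*j*(-169 + z) (A(z, j) = (-169 + z)*(2*j) = 2*j*(-169 + z))
E(S) = S²/2
(-24646 - 48088)/(E(-73 - 54) + A(134, -31)) = (-24646 - 48088)/((-73 - 54)²/2 + 2*(-31)*(-169 + 134)) = -72734/((½)*(-127)² + 2*(-31)*(-35)) = -72734/((½)*16129 + 2170) = -72734/(16129/2 + 2170) = -72734/20469/2 = -72734*2/20469 = -145468/20469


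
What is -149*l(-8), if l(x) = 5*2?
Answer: -1490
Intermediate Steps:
l(x) = 10
-149*l(-8) = -149*10 = -1490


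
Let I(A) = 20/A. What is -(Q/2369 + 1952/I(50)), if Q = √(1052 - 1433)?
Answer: -4880 - I*√381/2369 ≈ -4880.0 - 0.0082394*I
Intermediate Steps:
Q = I*√381 (Q = √(-381) = I*√381 ≈ 19.519*I)
-(Q/2369 + 1952/I(50)) = -((I*√381)/2369 + 1952/((20/50))) = -((I*√381)*(1/2369) + 1952/((20*(1/50)))) = -(I*√381/2369 + 1952/(⅖)) = -(I*√381/2369 + 1952*(5/2)) = -(I*√381/2369 + 4880) = -(4880 + I*√381/2369) = -4880 - I*√381/2369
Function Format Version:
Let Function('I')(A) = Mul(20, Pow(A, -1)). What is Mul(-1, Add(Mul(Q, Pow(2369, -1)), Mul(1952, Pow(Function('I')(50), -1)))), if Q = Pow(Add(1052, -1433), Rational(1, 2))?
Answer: Add(-4880, Mul(Rational(-1, 2369), I, Pow(381, Rational(1, 2)))) ≈ Add(-4880.0, Mul(-0.0082394, I))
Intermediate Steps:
Q = Mul(I, Pow(381, Rational(1, 2))) (Q = Pow(-381, Rational(1, 2)) = Mul(I, Pow(381, Rational(1, 2))) ≈ Mul(19.519, I))
Mul(-1, Add(Mul(Q, Pow(2369, -1)), Mul(1952, Pow(Function('I')(50), -1)))) = Mul(-1, Add(Mul(Mul(I, Pow(381, Rational(1, 2))), Pow(2369, -1)), Mul(1952, Pow(Mul(20, Pow(50, -1)), -1)))) = Mul(-1, Add(Mul(Mul(I, Pow(381, Rational(1, 2))), Rational(1, 2369)), Mul(1952, Pow(Mul(20, Rational(1, 50)), -1)))) = Mul(-1, Add(Mul(Rational(1, 2369), I, Pow(381, Rational(1, 2))), Mul(1952, Pow(Rational(2, 5), -1)))) = Mul(-1, Add(Mul(Rational(1, 2369), I, Pow(381, Rational(1, 2))), Mul(1952, Rational(5, 2)))) = Mul(-1, Add(Mul(Rational(1, 2369), I, Pow(381, Rational(1, 2))), 4880)) = Mul(-1, Add(4880, Mul(Rational(1, 2369), I, Pow(381, Rational(1, 2))))) = Add(-4880, Mul(Rational(-1, 2369), I, Pow(381, Rational(1, 2))))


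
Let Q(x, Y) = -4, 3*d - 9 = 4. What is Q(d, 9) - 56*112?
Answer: -6276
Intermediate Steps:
d = 13/3 (d = 3 + (1/3)*4 = 3 + 4/3 = 13/3 ≈ 4.3333)
Q(d, 9) - 56*112 = -4 - 56*112 = -4 - 6272 = -6276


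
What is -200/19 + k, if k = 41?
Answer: 579/19 ≈ 30.474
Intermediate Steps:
-200/19 + k = -200/19 + 41 = 579/19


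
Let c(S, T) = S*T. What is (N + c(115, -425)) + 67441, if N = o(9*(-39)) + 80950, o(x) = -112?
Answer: 99404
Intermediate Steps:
N = 80838 (N = -112 + 80950 = 80838)
(N + c(115, -425)) + 67441 = (80838 + 115*(-425)) + 67441 = (80838 - 48875) + 67441 = 31963 + 67441 = 99404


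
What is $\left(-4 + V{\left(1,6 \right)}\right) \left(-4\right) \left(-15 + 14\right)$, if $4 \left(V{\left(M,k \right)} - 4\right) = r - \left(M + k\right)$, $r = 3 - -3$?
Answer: $-1$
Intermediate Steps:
$r = 6$ ($r = 3 + \left(-2 + 5\right) = 3 + 3 = 6$)
$V{\left(M,k \right)} = \frac{11}{2} - \frac{M}{4} - \frac{k}{4}$ ($V{\left(M,k \right)} = 4 + \frac{6 - \left(M + k\right)}{4} = 4 + \frac{6 - M - k}{4} = 4 - \left(- \frac{3}{2} + \frac{M}{4} + \frac{k}{4}\right) = \frac{11}{2} - \frac{M}{4} - \frac{k}{4}$)
$\left(-4 + V{\left(1,6 \right)}\right) \left(-4\right) \left(-15 + 14\right) = \left(-4 - - \frac{15}{4}\right) \left(-4\right) \left(-15 + 14\right) = \left(-4 - - \frac{15}{4}\right) \left(-4\right) \left(-1\right) = \left(-4 + \frac{15}{4}\right) \left(-4\right) \left(-1\right) = \left(- \frac{1}{4}\right) \left(-4\right) \left(-1\right) = 1 \left(-1\right) = -1$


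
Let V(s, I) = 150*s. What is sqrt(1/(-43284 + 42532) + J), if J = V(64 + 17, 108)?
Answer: sqrt(429429553)/188 ≈ 110.23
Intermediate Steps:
J = 12150 (J = 150*(64 + 17) = 150*81 = 12150)
sqrt(1/(-43284 + 42532) + J) = sqrt(1/(-43284 + 42532) + 12150) = sqrt(1/(-752) + 12150) = sqrt(-1/752 + 12150) = sqrt(9136799/752) = sqrt(429429553)/188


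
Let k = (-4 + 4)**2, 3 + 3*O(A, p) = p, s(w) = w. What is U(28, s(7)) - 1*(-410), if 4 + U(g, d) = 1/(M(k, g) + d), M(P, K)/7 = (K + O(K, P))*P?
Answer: 2843/7 ≈ 406.14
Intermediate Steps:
O(A, p) = -1 + p/3
k = 0 (k = 0**2 = 0)
M(P, K) = 7*P*(-1 + K + P/3) (M(P, K) = 7*((K + (-1 + P/3))*P) = 7*((-1 + K + P/3)*P) = 7*(P*(-1 + K + P/3)) = 7*P*(-1 + K + P/3))
U(g, d) = -4 + 1/d (U(g, d) = -4 + 1/((7/3)*0*(-3 + 0 + 3*g) + d) = -4 + 1/((7/3)*0*(-3 + 3*g) + d) = -4 + 1/(0 + d) = -4 + 1/d)
U(28, s(7)) - 1*(-410) = (-4 + 1/7) - 1*(-410) = (-4 + 1/7) + 410 = -27/7 + 410 = 2843/7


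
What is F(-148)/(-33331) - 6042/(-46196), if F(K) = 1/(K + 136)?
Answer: 604169255/4619276628 ≈ 0.13079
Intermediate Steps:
F(K) = 1/(136 + K)
F(-148)/(-33331) - 6042/(-46196) = 1/((136 - 148)*(-33331)) - 6042/(-46196) = -1/33331/(-12) - 6042*(-1/46196) = -1/12*(-1/33331) + 3021/23098 = 1/399972 + 3021/23098 = 604169255/4619276628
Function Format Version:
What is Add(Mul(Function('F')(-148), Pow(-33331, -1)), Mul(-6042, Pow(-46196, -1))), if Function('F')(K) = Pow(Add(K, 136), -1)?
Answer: Rational(604169255, 4619276628) ≈ 0.13079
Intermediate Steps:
Function('F')(K) = Pow(Add(136, K), -1)
Add(Mul(Function('F')(-148), Pow(-33331, -1)), Mul(-6042, Pow(-46196, -1))) = Add(Mul(Pow(Add(136, -148), -1), Pow(-33331, -1)), Mul(-6042, Pow(-46196, -1))) = Add(Mul(Pow(-12, -1), Rational(-1, 33331)), Mul(-6042, Rational(-1, 46196))) = Add(Mul(Rational(-1, 12), Rational(-1, 33331)), Rational(3021, 23098)) = Add(Rational(1, 399972), Rational(3021, 23098)) = Rational(604169255, 4619276628)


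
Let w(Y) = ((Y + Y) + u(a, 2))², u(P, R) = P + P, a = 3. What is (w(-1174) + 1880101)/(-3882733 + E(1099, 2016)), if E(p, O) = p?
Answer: -7365065/3881634 ≈ -1.8974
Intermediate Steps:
u(P, R) = 2*P
w(Y) = (6 + 2*Y)² (w(Y) = ((Y + Y) + 2*3)² = (2*Y + 6)² = (6 + 2*Y)²)
(w(-1174) + 1880101)/(-3882733 + E(1099, 2016)) = (4*(3 - 1174)² + 1880101)/(-3882733 + 1099) = (4*(-1171)² + 1880101)/(-3881634) = (4*1371241 + 1880101)*(-1/3881634) = (5484964 + 1880101)*(-1/3881634) = 7365065*(-1/3881634) = -7365065/3881634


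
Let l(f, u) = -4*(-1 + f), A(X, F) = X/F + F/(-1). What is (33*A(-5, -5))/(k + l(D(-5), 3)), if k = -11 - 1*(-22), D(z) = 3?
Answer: 66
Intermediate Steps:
A(X, F) = -F + X/F (A(X, F) = X/F + F*(-1) = X/F - F = -F + X/F)
l(f, u) = 4 - 4*f
k = 11 (k = -11 + 22 = 11)
(33*A(-5, -5))/(k + l(D(-5), 3)) = (33*(-1*(-5) - 5/(-5)))/(11 + (4 - 4*3)) = (33*(5 - 5*(-1/5)))/(11 + (4 - 12)) = (33*(5 + 1))/(11 - 8) = (33*6)/3 = 198*(1/3) = 66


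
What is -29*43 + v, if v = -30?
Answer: -1277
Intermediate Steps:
-29*43 + v = -29*43 - 30 = -1247 - 30 = -1277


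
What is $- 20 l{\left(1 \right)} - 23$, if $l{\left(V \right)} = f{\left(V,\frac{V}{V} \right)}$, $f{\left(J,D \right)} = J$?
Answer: $-43$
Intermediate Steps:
$l{\left(V \right)} = V$
$- 20 l{\left(1 \right)} - 23 = \left(-20\right) 1 - 23 = -20 - 23 = -43$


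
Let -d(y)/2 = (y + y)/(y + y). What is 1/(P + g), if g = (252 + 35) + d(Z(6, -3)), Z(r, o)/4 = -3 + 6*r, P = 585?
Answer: 1/870 ≈ 0.0011494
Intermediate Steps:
Z(r, o) = -12 + 24*r (Z(r, o) = 4*(-3 + 6*r) = -12 + 24*r)
d(y) = -2 (d(y) = -2*(y + y)/(y + y) = -2*2*y/(2*y) = -2*2*y*1/(2*y) = -2*1 = -2)
g = 285 (g = (252 + 35) - 2 = 287 - 2 = 285)
1/(P + g) = 1/(585 + 285) = 1/870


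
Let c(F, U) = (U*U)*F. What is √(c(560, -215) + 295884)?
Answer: 2*√6545471 ≈ 5116.8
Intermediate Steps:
c(F, U) = F*U² (c(F, U) = U²*F = F*U²)
√(c(560, -215) + 295884) = √(560*(-215)² + 295884) = √(560*46225 + 295884) = √(25886000 + 295884) = √26181884 = 2*√6545471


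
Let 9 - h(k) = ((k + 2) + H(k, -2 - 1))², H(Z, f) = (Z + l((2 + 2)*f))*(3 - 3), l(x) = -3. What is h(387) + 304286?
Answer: 152974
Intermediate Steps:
H(Z, f) = 0 (H(Z, f) = (Z - 3)*(3 - 3) = (-3 + Z)*0 = 0)
h(k) = 9 - (2 + k)² (h(k) = 9 - ((k + 2) + 0)² = 9 - ((2 + k) + 0)² = 9 - (2 + k)²)
h(387) + 304286 = (9 - (2 + 387)²) + 304286 = (9 - 1*389²) + 304286 = (9 - 1*151321) + 304286 = (9 - 151321) + 304286 = -151312 + 304286 = 152974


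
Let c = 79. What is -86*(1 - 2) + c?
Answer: 165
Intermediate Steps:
-86*(1 - 2) + c = -86*(1 - 2) + 79 = -86*(-1) + 79 = -43*(-2) + 79 = 86 + 79 = 165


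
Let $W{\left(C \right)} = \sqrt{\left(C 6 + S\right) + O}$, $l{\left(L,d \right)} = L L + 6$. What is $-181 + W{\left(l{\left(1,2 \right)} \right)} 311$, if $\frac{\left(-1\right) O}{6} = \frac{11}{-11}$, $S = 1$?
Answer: $1996$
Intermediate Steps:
$O = 6$ ($O = - 6 \frac{11}{-11} = - 6 \cdot 11 \left(- \frac{1}{11}\right) = \left(-6\right) \left(-1\right) = 6$)
$l{\left(L,d \right)} = 6 + L^{2}$ ($l{\left(L,d \right)} = L^{2} + 6 = 6 + L^{2}$)
$W{\left(C \right)} = \sqrt{7 + 6 C}$ ($W{\left(C \right)} = \sqrt{\left(C 6 + 1\right) + 6} = \sqrt{\left(6 C + 1\right) + 6} = \sqrt{\left(1 + 6 C\right) + 6} = \sqrt{7 + 6 C}$)
$-181 + W{\left(l{\left(1,2 \right)} \right)} 311 = -181 + \sqrt{7 + 6 \left(6 + 1^{2}\right)} 311 = -181 + \sqrt{7 + 6 \left(6 + 1\right)} 311 = -181 + \sqrt{7 + 6 \cdot 7} \cdot 311 = -181 + \sqrt{7 + 42} \cdot 311 = -181 + \sqrt{49} \cdot 311 = -181 + 7 \cdot 311 = -181 + 2177 = 1996$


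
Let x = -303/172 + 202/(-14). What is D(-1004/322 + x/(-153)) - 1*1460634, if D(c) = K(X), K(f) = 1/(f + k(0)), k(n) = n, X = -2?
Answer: -2921269/2 ≈ -1.4606e+6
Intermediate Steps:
x = -19493/1204 (x = -303*1/172 + 202*(-1/14) = -303/172 - 101/7 = -19493/1204 ≈ -16.190)
K(f) = 1/f (K(f) = 1/(f + 0) = 1/f)
D(c) = -½ (D(c) = 1/(-2) = -½)
D(-1004/322 + x/(-153)) - 1*1460634 = -½ - 1*1460634 = -½ - 1460634 = -2921269/2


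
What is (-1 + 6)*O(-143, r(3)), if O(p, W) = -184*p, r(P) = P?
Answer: 131560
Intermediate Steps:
(-1 + 6)*O(-143, r(3)) = (-1 + 6)*(-184*(-143)) = 5*26312 = 131560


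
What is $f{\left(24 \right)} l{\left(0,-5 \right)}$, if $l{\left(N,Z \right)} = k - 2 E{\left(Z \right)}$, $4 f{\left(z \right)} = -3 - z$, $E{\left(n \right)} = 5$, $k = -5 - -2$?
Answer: $\frac{351}{4} \approx 87.75$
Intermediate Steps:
$k = -3$ ($k = -5 + 2 = -3$)
$f{\left(z \right)} = - \frac{3}{4} - \frac{z}{4}$ ($f{\left(z \right)} = \frac{-3 - z}{4} = - \frac{3}{4} - \frac{z}{4}$)
$l{\left(N,Z \right)} = -13$ ($l{\left(N,Z \right)} = -3 - 10 = -13$)
$f{\left(24 \right)} l{\left(0,-5 \right)} = \left(- \frac{3}{4} - 6\right) \left(-13\right) = \left(- \frac{27}{4}\right) \left(-13\right) = \frac{351}{4}$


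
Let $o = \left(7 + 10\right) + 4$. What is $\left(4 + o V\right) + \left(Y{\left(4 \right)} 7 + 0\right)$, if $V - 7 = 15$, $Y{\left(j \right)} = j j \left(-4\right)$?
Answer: $18$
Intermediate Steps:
$Y{\left(j \right)} = - 4 j^{2}$ ($Y{\left(j \right)} = j^{2} \left(-4\right) = - 4 j^{2}$)
$o = 21$ ($o = 17 + 4 = 21$)
$V = 22$ ($V = 7 + 15 = 22$)
$\left(4 + o V\right) + \left(Y{\left(4 \right)} 7 + 0\right) = \left(4 + 21 \cdot 22\right) + \left(- 4 \cdot 4^{2} \cdot 7 + 0\right) = \left(4 + 462\right) + \left(\left(-4\right) 16 \cdot 7 + 0\right) = 466 + \left(\left(-64\right) 7 + 0\right) = 466 + \left(-448 + 0\right) = 466 - 448 = 18$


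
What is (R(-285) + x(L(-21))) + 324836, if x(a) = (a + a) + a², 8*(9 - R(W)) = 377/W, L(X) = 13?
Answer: 741091577/2280 ≈ 3.2504e+5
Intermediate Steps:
R(W) = 9 - 377/(8*W)
x(a) = a² + 2*a (x(a) = 2*a + a² = a² + 2*a)
(R(-285) + x(L(-21))) + 324836 = ((9 - 377/8/(-285)) + 13*(2 + 13)) + 324836 = ((9 - 377/8*(-1/285)) + 13*15) + 324836 = ((9 + 377/2280) + 195) + 324836 = (20897/2280 + 195) + 324836 = 465497/2280 + 324836 = 741091577/2280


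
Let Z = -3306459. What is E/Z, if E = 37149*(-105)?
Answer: 1300215/1102153 ≈ 1.1797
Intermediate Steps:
E = -3900645
E/Z = -3900645/(-3306459) = -3900645*(-1/3306459) = 1300215/1102153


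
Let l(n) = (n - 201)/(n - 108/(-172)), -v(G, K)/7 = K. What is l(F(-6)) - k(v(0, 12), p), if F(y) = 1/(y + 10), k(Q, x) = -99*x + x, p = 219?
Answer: 3206233/151 ≈ 21233.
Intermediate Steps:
v(G, K) = -7*K
k(Q, x) = -98*x
F(y) = 1/(10 + y)
l(n) = (-201 + n)/(27/43 + n) (l(n) = (-201 + n)/(n - 108*(-1/172)) = (-201 + n)/(n + 27/43) = (-201 + n)/(27/43 + n))
l(F(-6)) - k(v(0, 12), p) = 43*(-201 + 1/(10 - 6))/(27 + 43/(10 - 6)) - (-98)*219 = 43*(-201 + 1/4)/(27 + 43/4) - 1*(-21462) = 43*(-201 + 1/4)/(27 + 43*(1/4)) + 21462 = 43*(-803/4)/(27 + 43/4) + 21462 = 43*(-803/4)/(151/4) + 21462 = 43*(4/151)*(-803/4) + 21462 = -34529/151 + 21462 = 3206233/151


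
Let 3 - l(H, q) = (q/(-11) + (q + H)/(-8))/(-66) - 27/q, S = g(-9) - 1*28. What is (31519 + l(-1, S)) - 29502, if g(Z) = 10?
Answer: 11723801/5808 ≈ 2018.6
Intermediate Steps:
S = -18 (S = 10 - 1*28 = 10 - 28 = -18)
l(H, q) = 3 + 27/q - 19*q/5808 - H/528 (l(H, q) = 3 - ((q/(-11) + (q + H)/(-8))/(-66) - 27/q) = 3 - ((q*(-1/11) + (H + q)*(-⅛))*(-1/66) - 27/q) = 3 - ((-q/11 + (-H/8 - q/8))*(-1/66) - 27/q) = 3 - ((-19*q/88 - H/8)*(-1/66) - 27/q) = 3 - ((H/528 + 19*q/5808) - 27/q) = 3 - (-27/q + H/528 + 19*q/5808) = 3 + (27/q - 19*q/5808 - H/528) = 3 + 27/q - 19*q/5808 - H/528)
(31519 + l(-1, S)) - 29502 = (31519 + (3 + 27/(-18) - 19/5808*(-18) - 1/528*(-1))) - 29502 = (31519 + (3 + 27*(-1/18) + 57/968 + 1/528)) - 29502 = (31519 + (3 - 3/2 + 57/968 + 1/528)) - 29502 = (31519 + 9065/5808) - 29502 = 183071417/5808 - 29502 = 11723801/5808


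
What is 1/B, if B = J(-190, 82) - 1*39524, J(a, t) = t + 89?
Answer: -1/39353 ≈ -2.5411e-5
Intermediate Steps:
J(a, t) = 89 + t
B = -39353 (B = (89 + 82) - 1*39524 = 171 - 39524 = -39353)
1/B = 1/(-39353) = -1/39353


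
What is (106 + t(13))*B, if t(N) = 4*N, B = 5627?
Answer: 889066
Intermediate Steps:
(106 + t(13))*B = (106 + 4*13)*5627 = (106 + 52)*5627 = 158*5627 = 889066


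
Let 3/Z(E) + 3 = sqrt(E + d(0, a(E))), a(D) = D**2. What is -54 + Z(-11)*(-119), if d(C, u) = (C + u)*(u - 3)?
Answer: -771003/14258 - 357*sqrt(14267)/14258 ≈ -57.066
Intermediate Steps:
d(C, u) = (-3 + u)*(C + u) (d(C, u) = (C + u)*(-3 + u) = (-3 + u)*(C + u))
Z(E) = 3/(-3 + sqrt(E + E**4 - 3*E**2)) (Z(E) = 3/(-3 + sqrt(E + ((E**2)**2 - 3*0 - 3*E**2 + 0*E**2))) = 3/(-3 + sqrt(E + (E**4 + 0 - 3*E**2 + 0))) = 3/(-3 + sqrt(E + (E**4 - 3*E**2))) = 3/(-3 + sqrt(E + E**4 - 3*E**2)))
-54 + Z(-11)*(-119) = -54 + (3/(-3 + sqrt(-11*(1 + (-11)**3 - 3*(-11)))))*(-119) = -54 + (3/(-3 + sqrt(-11*(1 - 1331 + 33))))*(-119) = -54 + (3/(-3 + sqrt(-11*(-1297))))*(-119) = -54 + (3/(-3 + sqrt(14267)))*(-119) = -54 - 357/(-3 + sqrt(14267))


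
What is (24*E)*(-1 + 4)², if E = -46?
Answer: -9936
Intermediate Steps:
(24*E)*(-1 + 4)² = (24*(-46))*(-1 + 4)² = -1104*3² = -1104*9 = -9936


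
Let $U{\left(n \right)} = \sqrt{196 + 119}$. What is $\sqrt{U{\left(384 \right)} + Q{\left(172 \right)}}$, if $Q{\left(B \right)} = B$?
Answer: $\sqrt{172 + 3 \sqrt{35}} \approx 13.775$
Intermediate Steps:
$U{\left(n \right)} = 3 \sqrt{35}$ ($U{\left(n \right)} = \sqrt{315} = 3 \sqrt{35}$)
$\sqrt{U{\left(384 \right)} + Q{\left(172 \right)}} = \sqrt{3 \sqrt{35} + 172} = \sqrt{172 + 3 \sqrt{35}}$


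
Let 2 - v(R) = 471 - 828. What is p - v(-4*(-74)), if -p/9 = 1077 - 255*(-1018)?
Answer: -2346362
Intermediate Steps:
v(R) = 359 (v(R) = 2 - (471 - 828) = 2 - 1*(-357) = 2 + 357 = 359)
p = -2346003 (p = -9*(1077 - 255*(-1018)) = -9*(1077 + 259590) = -9*260667 = -2346003)
p - v(-4*(-74)) = -2346003 - 1*359 = -2346003 - 359 = -2346362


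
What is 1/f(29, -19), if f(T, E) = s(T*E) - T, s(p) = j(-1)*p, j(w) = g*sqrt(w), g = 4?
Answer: -1/167533 + 76*I/167533 ≈ -5.969e-6 + 0.00045364*I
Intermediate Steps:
j(w) = 4*sqrt(w)
s(p) = 4*I*p (s(p) = (4*sqrt(-1))*p = (4*I)*p = 4*I*p)
f(T, E) = -T + 4*I*E*T (f(T, E) = 4*I*(T*E) - T = 4*I*(E*T) - T = 4*I*E*T - T = -T + 4*I*E*T)
1/f(29, -19) = 1/(29*(-1 + 4*I*(-19))) = 1/(29*(-1 - 76*I)) = 1/(-29 - 2204*I) = (-29 + 2204*I)/4858457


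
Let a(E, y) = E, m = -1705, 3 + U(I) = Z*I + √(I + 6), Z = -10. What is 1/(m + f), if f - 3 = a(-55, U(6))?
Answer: -1/1757 ≈ -0.00056915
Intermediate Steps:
U(I) = -3 + √(6 + I) - 10*I (U(I) = -3 + (-10*I + √(I + 6)) = -3 + (-10*I + √(6 + I)) = -3 + (√(6 + I) - 10*I) = -3 + √(6 + I) - 10*I)
f = -52 (f = 3 - 55 = -52)
1/(m + f) = 1/(-1705 - 52) = 1/(-1757) = -1/1757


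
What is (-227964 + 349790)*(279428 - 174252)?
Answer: 12813171376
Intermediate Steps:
(-227964 + 349790)*(279428 - 174252) = 121826*105176 = 12813171376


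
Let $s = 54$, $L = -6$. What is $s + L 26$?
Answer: $-102$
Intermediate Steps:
$s + L 26 = 54 - 156 = -102$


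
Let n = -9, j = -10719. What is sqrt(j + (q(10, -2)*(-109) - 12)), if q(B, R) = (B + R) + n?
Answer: I*sqrt(10622) ≈ 103.06*I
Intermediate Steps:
q(B, R) = -9 + B + R (q(B, R) = (B + R) - 9 = -9 + B + R)
sqrt(j + (q(10, -2)*(-109) - 12)) = sqrt(-10719 + ((-9 + 10 - 2)*(-109) - 12)) = sqrt(-10719 + (-1*(-109) - 12)) = sqrt(-10719 + (109 - 12)) = sqrt(-10719 + 97) = sqrt(-10622) = I*sqrt(10622)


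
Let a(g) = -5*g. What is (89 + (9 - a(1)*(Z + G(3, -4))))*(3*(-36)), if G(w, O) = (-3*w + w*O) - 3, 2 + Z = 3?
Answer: 1836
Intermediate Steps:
Z = 1 (Z = -2 + 3 = 1)
G(w, O) = -3 - 3*w + O*w (G(w, O) = (-3*w + O*w) - 3 = -3 - 3*w + O*w)
(89 + (9 - a(1)*(Z + G(3, -4))))*(3*(-36)) = (89 + (9 - (-5*1)*(1 + (-3 - 3*3 - 4*3))))*(3*(-36)) = (89 + (9 - (-5)*(1 + (-3 - 9 - 12))))*(-108) = (89 + (9 - (-5)*(1 - 24)))*(-108) = (89 + (9 - (-5)*(-23)))*(-108) = (89 + (9 - 1*115))*(-108) = (89 + (9 - 115))*(-108) = (89 - 106)*(-108) = -17*(-108) = 1836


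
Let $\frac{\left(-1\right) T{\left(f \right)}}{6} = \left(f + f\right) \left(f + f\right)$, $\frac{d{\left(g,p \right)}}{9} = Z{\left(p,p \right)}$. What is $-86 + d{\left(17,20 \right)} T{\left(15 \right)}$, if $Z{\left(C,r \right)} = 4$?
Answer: $-194486$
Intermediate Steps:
$d{\left(g,p \right)} = 36$ ($d{\left(g,p \right)} = 9 \cdot 4 = 36$)
$T{\left(f \right)} = - 24 f^{2}$ ($T{\left(f \right)} = - 6 \left(f + f\right) \left(f + f\right) = - 6 \cdot 2 f 2 f = - 6 \cdot 4 f^{2} = - 24 f^{2}$)
$-86 + d{\left(17,20 \right)} T{\left(15 \right)} = -86 + 36 \left(- 24 \cdot 15^{2}\right) = -86 + 36 \left(\left(-24\right) 225\right) = -86 + 36 \left(-5400\right) = -86 - 194400 = -194486$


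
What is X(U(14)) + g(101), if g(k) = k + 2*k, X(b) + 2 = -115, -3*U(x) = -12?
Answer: 186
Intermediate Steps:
U(x) = 4 (U(x) = -⅓*(-12) = 4)
X(b) = -117 (X(b) = -2 - 115 = -117)
g(k) = 3*k
X(U(14)) + g(101) = -117 + 3*101 = -117 + 303 = 186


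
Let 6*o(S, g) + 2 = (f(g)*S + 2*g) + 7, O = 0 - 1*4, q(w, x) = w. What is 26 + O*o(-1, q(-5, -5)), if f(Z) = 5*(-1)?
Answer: 26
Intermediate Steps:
O = -4 (O = 0 - 4 = -4)
f(Z) = -5
o(S, g) = ⅚ - 5*S/6 + g/3 (o(S, g) = -⅓ + ((-5*S + 2*g) + 7)/6 = -⅓ + (7 - 5*S + 2*g)/6 = -⅓ + (7/6 - 5*S/6 + g/3) = ⅚ - 5*S/6 + g/3)
26 + O*o(-1, q(-5, -5)) = 26 - 4*(⅚ - ⅚*(-1) + (⅓)*(-5)) = 26 - 4*(⅚ + ⅚ - 5/3) = 26 - 4*0 = 26 + 0 = 26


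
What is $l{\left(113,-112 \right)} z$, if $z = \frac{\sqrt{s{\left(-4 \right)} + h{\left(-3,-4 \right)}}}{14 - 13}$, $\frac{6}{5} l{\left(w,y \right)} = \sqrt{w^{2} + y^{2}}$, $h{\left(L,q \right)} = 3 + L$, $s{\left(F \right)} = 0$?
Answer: $0$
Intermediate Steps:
$l{\left(w,y \right)} = \frac{5 \sqrt{w^{2} + y^{2}}}{6}$
$z = 0$ ($z = \frac{\sqrt{0 + \left(3 - 3\right)}}{14 - 13} = \frac{\sqrt{0 + 0}}{14 - 13} = \frac{\sqrt{0}}{1} = 0 \cdot 1 = 0$)
$l{\left(113,-112 \right)} z = \frac{5 \sqrt{113^{2} + \left(-112\right)^{2}}}{6} \cdot 0 = \frac{5 \sqrt{12769 + 12544}}{6} \cdot 0 = \frac{5 \sqrt{25313}}{6} \cdot 0 = 0$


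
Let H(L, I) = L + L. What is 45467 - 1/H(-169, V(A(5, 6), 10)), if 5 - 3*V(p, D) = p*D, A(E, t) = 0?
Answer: 15367847/338 ≈ 45467.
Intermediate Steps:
V(p, D) = 5/3 - D*p/3 (V(p, D) = 5/3 - p*D/3 = 5/3 - D*p/3)
H(L, I) = 2*L
45467 - 1/H(-169, V(A(5, 6), 10)) = 45467 - 1/(2*(-169)) = 45467 - 1/(-338) = 45467 - 1*(-1/338) = 45467 + 1/338 = 15367847/338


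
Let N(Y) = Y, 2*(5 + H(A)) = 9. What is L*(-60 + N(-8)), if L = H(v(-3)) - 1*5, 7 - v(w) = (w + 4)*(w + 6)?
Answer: 374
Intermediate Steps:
v(w) = 7 - (4 + w)*(6 + w) (v(w) = 7 - (w + 4)*(w + 6) = 7 - (4 + w)*(6 + w))
H(A) = -½ (H(A) = -5 + (½)*9 = -5 + 9/2 = -½)
L = -11/2 (L = -½ - 1*5 = -½ - 5 = -11/2 ≈ -5.5000)
L*(-60 + N(-8)) = -11*(-60 - 8)/2 = -11/2*(-68) = 374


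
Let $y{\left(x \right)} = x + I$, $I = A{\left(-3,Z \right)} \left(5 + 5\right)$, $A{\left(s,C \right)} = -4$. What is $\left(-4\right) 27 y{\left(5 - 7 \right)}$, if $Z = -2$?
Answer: $4536$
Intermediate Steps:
$I = -40$ ($I = - 4 \left(5 + 5\right) = \left(-4\right) 10 = -40$)
$y{\left(x \right)} = -40 + x$ ($y{\left(x \right)} = x - 40 = -40 + x$)
$\left(-4\right) 27 y{\left(5 - 7 \right)} = \left(-4\right) 27 \left(-40 + \left(5 - 7\right)\right) = - 108 \left(-40 - 2\right) = \left(-108\right) \left(-42\right) = 4536$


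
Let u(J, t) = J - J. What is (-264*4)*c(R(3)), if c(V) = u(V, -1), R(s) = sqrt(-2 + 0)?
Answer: 0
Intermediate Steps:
R(s) = I*sqrt(2) (R(s) = sqrt(-2) = I*sqrt(2))
u(J, t) = 0
c(V) = 0
(-264*4)*c(R(3)) = -264*4*0 = -44*24*0 = -1056*0 = 0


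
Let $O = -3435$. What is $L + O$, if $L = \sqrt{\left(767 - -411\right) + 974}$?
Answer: $-3435 + 2 \sqrt{538} \approx -3388.6$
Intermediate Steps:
$L = 2 \sqrt{538}$ ($L = \sqrt{\left(767 + 411\right) + 974} = \sqrt{1178 + 974} = \sqrt{2152} = 2 \sqrt{538} \approx 46.39$)
$L + O = 2 \sqrt{538} - 3435 = -3435 + 2 \sqrt{538}$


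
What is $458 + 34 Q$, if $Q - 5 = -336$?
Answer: $-10796$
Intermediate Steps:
$Q = -331$ ($Q = 5 - 336 = -331$)
$458 + 34 Q = 458 + 34 \left(-331\right) = 458 - 11254 = -10796$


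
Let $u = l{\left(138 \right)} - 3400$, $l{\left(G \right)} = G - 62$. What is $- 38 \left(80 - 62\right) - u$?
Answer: $2640$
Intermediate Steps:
$l{\left(G \right)} = -62 + G$
$u = -3324$ ($u = \left(-62 + 138\right) - 3400 = 76 - 3400 = -3324$)
$- 38 \left(80 - 62\right) - u = - 38 \left(80 - 62\right) - -3324 = \left(-38\right) 18 + 3324 = -684 + 3324 = 2640$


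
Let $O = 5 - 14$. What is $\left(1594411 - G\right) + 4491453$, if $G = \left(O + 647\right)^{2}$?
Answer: $5678820$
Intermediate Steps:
$O = -9$ ($O = 5 - 14 = -9$)
$G = 407044$ ($G = \left(-9 + 647\right)^{2} = 638^{2} = 407044$)
$\left(1594411 - G\right) + 4491453 = \left(1594411 - 407044\right) + 4491453 = 1187367 + 4491453 = 5678820$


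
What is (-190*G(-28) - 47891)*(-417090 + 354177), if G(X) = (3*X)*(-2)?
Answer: 5021149443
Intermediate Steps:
G(X) = -6*X
(-190*G(-28) - 47891)*(-417090 + 354177) = (-(-1140)*(-28) - 47891)*(-417090 + 354177) = (-190*168 - 47891)*(-62913) = (-31920 - 47891)*(-62913) = -79811*(-62913) = 5021149443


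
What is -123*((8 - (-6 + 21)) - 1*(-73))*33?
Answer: -267894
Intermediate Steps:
-123*((8 - (-6 + 21)) - 1*(-73))*33 = -123*((8 - 1*15) + 73)*33 = -123*((8 - 15) + 73)*33 = -123*(-7 + 73)*33 = -123*66*33 = -8118*33 = -267894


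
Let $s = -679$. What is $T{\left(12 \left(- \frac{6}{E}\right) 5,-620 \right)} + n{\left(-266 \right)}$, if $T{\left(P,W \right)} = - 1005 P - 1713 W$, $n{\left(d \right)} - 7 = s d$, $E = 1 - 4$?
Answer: $1122081$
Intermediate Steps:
$E = -3$
$n{\left(d \right)} = 7 - 679 d$
$T{\left(P,W \right)} = - 1713 W - 1005 P$
$T{\left(12 \left(- \frac{6}{E}\right) 5,-620 \right)} + n{\left(-266 \right)} = \left(\left(-1713\right) \left(-620\right) - 1005 \cdot 12 \left(- \frac{6}{-3}\right) 5\right) + \left(7 - -180614\right) = \left(1062060 - 1005 \cdot 12 \left(\left(-6\right) \left(- \frac{1}{3}\right)\right) 5\right) + \left(7 + 180614\right) = \left(1062060 - 1005 \cdot 12 \cdot 2 \cdot 5\right) + 180621 = \left(1062060 - 1005 \cdot 24 \cdot 5\right) + 180621 = \left(1062060 - 120600\right) + 180621 = 941460 + 180621 = 1122081$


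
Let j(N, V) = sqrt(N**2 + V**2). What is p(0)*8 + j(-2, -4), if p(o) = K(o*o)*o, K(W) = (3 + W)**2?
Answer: 2*sqrt(5) ≈ 4.4721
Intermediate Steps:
p(o) = o*(3 + o**2)**2 (p(o) = (3 + o*o)**2*o = (3 + o**2)**2*o = o*(3 + o**2)**2)
p(0)*8 + j(-2, -4) = (0*(3 + 0**2)**2)*8 + sqrt((-2)**2 + (-4)**2) = (0*(3 + 0)**2)*8 + sqrt(4 + 16) = (0*3**2)*8 + sqrt(20) = (0*9)*8 + 2*sqrt(5) = 0*8 + 2*sqrt(5) = 0 + 2*sqrt(5) = 2*sqrt(5)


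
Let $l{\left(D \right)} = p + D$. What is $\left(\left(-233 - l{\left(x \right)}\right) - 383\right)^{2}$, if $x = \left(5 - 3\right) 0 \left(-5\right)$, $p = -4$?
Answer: $374544$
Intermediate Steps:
$x = 0$ ($x = 2 \cdot 0 \left(-5\right) = 0 \left(-5\right) = 0$)
$l{\left(D \right)} = -4 + D$
$\left(\left(-233 - l{\left(x \right)}\right) - 383\right)^{2} = \left(\left(-233 - \left(-4 + 0\right)\right) - 383\right)^{2} = \left(\left(-233 - -4\right) - 383\right)^{2} = \left(\left(-233 + 4\right) - 383\right)^{2} = \left(-229 - 383\right)^{2} = \left(-612\right)^{2} = 374544$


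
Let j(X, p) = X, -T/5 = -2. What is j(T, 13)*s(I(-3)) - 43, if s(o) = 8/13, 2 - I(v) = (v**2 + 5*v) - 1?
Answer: -479/13 ≈ -36.846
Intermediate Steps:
T = 10 (T = -5*(-2) = 10)
I(v) = 3 - v**2 - 5*v (I(v) = 2 - ((v**2 + 5*v) - 1) = 2 - (-1 + v**2 + 5*v) = 2 + (1 - v**2 - 5*v) = 3 - v**2 - 5*v)
s(o) = 8/13 (s(o) = 8*(1/13) = 8/13)
j(T, 13)*s(I(-3)) - 43 = 10*(8/13) - 43 = 80/13 - 43 = -479/13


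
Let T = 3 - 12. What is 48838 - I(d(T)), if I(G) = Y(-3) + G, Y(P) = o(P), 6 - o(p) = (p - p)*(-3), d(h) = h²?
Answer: 48751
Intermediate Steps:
T = -9
o(p) = 6 (o(p) = 6 - (p - p)*(-3) = 6 - 0*(-3) = 6 - 1*0 = 6 + 0 = 6)
Y(P) = 6
I(G) = 6 + G
48838 - I(d(T)) = 48838 - (6 + (-9)²) = 48838 - (6 + 81) = 48838 - 1*87 = 48838 - 87 = 48751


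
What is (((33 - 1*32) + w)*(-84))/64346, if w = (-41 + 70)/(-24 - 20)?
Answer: -315/707806 ≈ -0.00044504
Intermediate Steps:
w = -29/44 (w = 29/(-44) = 29*(-1/44) = -29/44 ≈ -0.65909)
(((33 - 1*32) + w)*(-84))/64346 = (((33 - 1*32) - 29/44)*(-84))/64346 = (((33 - 32) - 29/44)*(-84))*(1/64346) = ((1 - 29/44)*(-84))*(1/64346) = ((15/44)*(-84))*(1/64346) = -315/11*1/64346 = -315/707806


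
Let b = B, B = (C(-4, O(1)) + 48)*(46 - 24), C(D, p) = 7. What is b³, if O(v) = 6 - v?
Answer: 1771561000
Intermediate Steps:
B = 1210 (B = (7 + 48)*(46 - 24) = 55*22 = 1210)
b = 1210
b³ = 1210³ = 1771561000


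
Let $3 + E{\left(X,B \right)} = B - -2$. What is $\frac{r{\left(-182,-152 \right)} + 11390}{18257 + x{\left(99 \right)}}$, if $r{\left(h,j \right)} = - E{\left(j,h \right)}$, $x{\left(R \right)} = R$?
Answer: $\frac{11573}{18356} \approx 0.63048$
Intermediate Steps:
$E{\left(X,B \right)} = -1 + B$ ($E{\left(X,B \right)} = -3 + \left(B - -2\right) = -3 + \left(B + 2\right) = -3 + \left(2 + B\right) = -1 + B$)
$r{\left(h,j \right)} = 1 - h$ ($r{\left(h,j \right)} = - (-1 + h) = 1 - h$)
$\frac{r{\left(-182,-152 \right)} + 11390}{18257 + x{\left(99 \right)}} = \frac{\left(1 - -182\right) + 11390}{18257 + 99} = \frac{\left(1 + 182\right) + 11390}{18356} = \left(183 + 11390\right) \frac{1}{18356} = 11573 \cdot \frac{1}{18356} = \frac{11573}{18356}$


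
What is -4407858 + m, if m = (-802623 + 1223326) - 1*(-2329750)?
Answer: -1657405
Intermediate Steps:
m = 2750453 (m = 420703 + 2329750 = 2750453)
-4407858 + m = -4407858 + 2750453 = -1657405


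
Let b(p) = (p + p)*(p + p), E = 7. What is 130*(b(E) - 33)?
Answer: 21190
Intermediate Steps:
b(p) = 4*p² (b(p) = (2*p)*(2*p) = 4*p²)
130*(b(E) - 33) = 130*(4*7² - 33) = 130*(4*49 - 33) = 130*(196 - 33) = 130*163 = 21190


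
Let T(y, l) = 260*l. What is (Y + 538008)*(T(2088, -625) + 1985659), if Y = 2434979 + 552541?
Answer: 6427598102952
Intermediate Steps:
Y = 2987520
(Y + 538008)*(T(2088, -625) + 1985659) = (2987520 + 538008)*(260*(-625) + 1985659) = 3525528*(-162500 + 1985659) = 3525528*1823159 = 6427598102952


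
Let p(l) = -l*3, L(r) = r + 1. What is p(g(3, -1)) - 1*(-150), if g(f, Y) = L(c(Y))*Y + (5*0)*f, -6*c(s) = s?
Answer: 307/2 ≈ 153.50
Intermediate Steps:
c(s) = -s/6
L(r) = 1 + r
g(f, Y) = Y*(1 - Y/6) (g(f, Y) = (1 - Y/6)*Y + (5*0)*f = Y*(1 - Y/6) + 0*f = Y*(1 - Y/6) + 0 = Y*(1 - Y/6))
p(l) = -3*l
p(g(3, -1)) - 1*(-150) = -(-1)*(6 - 1*(-1))/2 - 1*(-150) = -(-1)*(6 + 1)/2 + 150 = -(-1)*7/2 + 150 = -3*(-7/6) + 150 = 7/2 + 150 = 307/2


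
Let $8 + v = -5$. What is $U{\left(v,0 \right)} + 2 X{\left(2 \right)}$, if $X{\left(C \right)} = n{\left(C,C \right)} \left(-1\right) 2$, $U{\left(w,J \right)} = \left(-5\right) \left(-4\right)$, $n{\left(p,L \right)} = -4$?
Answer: $36$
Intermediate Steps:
$v = -13$ ($v = -8 - 5 = -13$)
$U{\left(w,J \right)} = 20$
$X{\left(C \right)} = 8$ ($X{\left(C \right)} = \left(-4\right) \left(-1\right) 2 = 4 \cdot 2 = 8$)
$U{\left(v,0 \right)} + 2 X{\left(2 \right)} = 20 + 2 \cdot 8 = 20 + 16 = 36$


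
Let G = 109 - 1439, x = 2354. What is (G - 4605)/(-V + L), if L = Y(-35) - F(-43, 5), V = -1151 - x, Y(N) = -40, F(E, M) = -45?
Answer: -1187/702 ≈ -1.6909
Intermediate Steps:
G = -1330
V = -3505 (V = -1151 - 1*2354 = -1151 - 2354 = -3505)
L = 5 (L = -40 - 1*(-45) = -40 + 45 = 5)
(G - 4605)/(-V + L) = (-1330 - 4605)/(-1*(-3505) + 5) = -5935/(3505 + 5) = -5935/3510 = -5935*1/3510 = -1187/702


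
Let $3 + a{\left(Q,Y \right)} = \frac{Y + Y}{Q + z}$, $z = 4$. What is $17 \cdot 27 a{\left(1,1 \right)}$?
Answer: $- \frac{5967}{5} \approx -1193.4$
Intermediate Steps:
$a{\left(Q,Y \right)} = -3 + \frac{2 Y}{4 + Q}$ ($a{\left(Q,Y \right)} = -3 + \frac{Y + Y}{Q + 4} = -3 + \frac{2 Y}{4 + Q}$)
$17 \cdot 27 a{\left(1,1 \right)} = 17 \cdot 27 \frac{-12 - 3 + 2 \cdot 1}{4 + 1} = 459 \frac{-12 - 3 + 2}{5} = 459 \cdot \frac{1}{5} \left(-13\right) = 459 \left(- \frac{13}{5}\right) = - \frac{5967}{5}$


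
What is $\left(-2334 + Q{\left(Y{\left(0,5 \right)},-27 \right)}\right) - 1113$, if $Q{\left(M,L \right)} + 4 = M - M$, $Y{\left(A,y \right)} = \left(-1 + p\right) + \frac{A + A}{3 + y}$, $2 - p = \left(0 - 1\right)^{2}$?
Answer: $-3451$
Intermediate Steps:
$p = 1$ ($p = 2 - \left(0 - 1\right)^{2} = 2 - \left(-1\right)^{2} = 2 - 1 = 1$)
$Y{\left(A,y \right)} = \frac{2 A}{3 + y}$ ($Y{\left(A,y \right)} = \left(-1 + 1\right) + \frac{A + A}{3 + y} = 0 + \frac{2 A}{3 + y} = \frac{2 A}{3 + y}$)
$Q{\left(M,L \right)} = -4$ ($Q{\left(M,L \right)} = -4 + \left(M - M\right) = -4 + 0 = -4$)
$\left(-2334 + Q{\left(Y{\left(0,5 \right)},-27 \right)}\right) - 1113 = \left(-2334 - 4\right) - 1113 = -2338 - 1113 = -3451$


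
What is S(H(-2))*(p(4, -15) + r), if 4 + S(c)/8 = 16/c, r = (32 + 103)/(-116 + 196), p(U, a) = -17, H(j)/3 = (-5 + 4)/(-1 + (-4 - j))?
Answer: -1470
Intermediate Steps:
H(j) = -3/(-5 - j) (H(j) = 3*((-5 + 4)/(-1 + (-4 - j))) = 3*(-1/(-5 - j)) = -3/(-5 - j))
r = 27/16 (r = 135/80 = 135*(1/80) = 27/16 ≈ 1.6875)
S(c) = -32 + 128/c (S(c) = -32 + 8*(16/c) = -32 + 128/c)
S(H(-2))*(p(4, -15) + r) = (-32 + 128/((3/(5 - 2))))*(-17 + 27/16) = (-32 + 128/((3/3)))*(-245/16) = (-32 + 128/((3*(⅓))))*(-245/16) = (-32 + 128/1)*(-245/16) = (-32 + 128*1)*(-245/16) = (-32 + 128)*(-245/16) = 96*(-245/16) = -1470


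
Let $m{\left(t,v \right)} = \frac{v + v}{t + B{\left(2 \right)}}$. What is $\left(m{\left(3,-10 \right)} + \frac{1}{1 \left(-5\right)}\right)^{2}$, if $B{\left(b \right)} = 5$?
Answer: $\frac{729}{100} \approx 7.29$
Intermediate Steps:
$m{\left(t,v \right)} = \frac{2 v}{5 + t}$ ($m{\left(t,v \right)} = \frac{v + v}{t + 5} = \frac{2 v}{5 + t}$)
$\left(m{\left(3,-10 \right)} + \frac{1}{1 \left(-5\right)}\right)^{2} = \left(2 \left(-10\right) \frac{1}{5 + 3} + \frac{1}{1 \left(-5\right)}\right)^{2} = \left(2 \left(-10\right) \frac{1}{8} + \frac{1}{-5}\right)^{2} = \left(2 \left(-10\right) \frac{1}{8} - \frac{1}{5}\right)^{2} = \left(- \frac{5}{2} - \frac{1}{5}\right)^{2} = \left(- \frac{27}{10}\right)^{2} = \frac{729}{100}$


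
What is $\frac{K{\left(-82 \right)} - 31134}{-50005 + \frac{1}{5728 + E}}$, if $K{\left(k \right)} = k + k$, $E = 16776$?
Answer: $\frac{704330192}{1125312519} \approx 0.6259$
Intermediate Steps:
$K{\left(k \right)} = 2 k$
$\frac{K{\left(-82 \right)} - 31134}{-50005 + \frac{1}{5728 + E}} = \frac{2 \left(-82\right) - 31134}{-50005 + \frac{1}{5728 + 16776}} = \frac{-164 - 31134}{-50005 + \frac{1}{22504}} = - \frac{31298}{-50005 + \frac{1}{22504}} = - \frac{31298}{- \frac{1125312519}{22504}} = \left(-31298\right) \left(- \frac{22504}{1125312519}\right) = \frac{704330192}{1125312519}$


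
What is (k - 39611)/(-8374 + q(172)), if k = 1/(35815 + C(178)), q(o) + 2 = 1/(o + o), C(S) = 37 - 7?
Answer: 488430565136/103281739835 ≈ 4.7291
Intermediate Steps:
C(S) = 30
q(o) = -2 + 1/(2*o) (q(o) = -2 + 1/(o + o) = -2 + 1/(2*o))
k = 1/35845 (k = 1/(35815 + 30) = 1/35845 ≈ 2.7898e-5)
(k - 39611)/(-8374 + q(172)) = (1/35845 - 39611)/(-8374 + (-2 + (½)/172)) = -1419856294/(35845*(-8374 + (-2 + (½)*(1/172)))) = -1419856294/(35845*(-8374 + (-2 + 1/344))) = -1419856294/(35845*(-8374 - 687/344)) = -1419856294/(35845*(-2881343/344)) = -1419856294/35845*(-344/2881343) = 488430565136/103281739835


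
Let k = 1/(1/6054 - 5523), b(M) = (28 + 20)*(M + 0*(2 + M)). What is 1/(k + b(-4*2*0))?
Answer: -33436241/6054 ≈ -5523.0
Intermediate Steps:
b(M) = 48*M (b(M) = 48*(M + 0) = 48*M)
k = -6054/33436241 (k = 1/(1/6054 - 5523) = 1/(-33436241/6054) = -6054/33436241 ≈ -0.00018106)
1/(k + b(-4*2*0)) = 1/(-6054/33436241 + 48*(-4*2*0)) = 1/(-6054/33436241 + 48*(-8*0)) = 1/(-6054/33436241 + 48*0) = 1/(-6054/33436241 + 0) = 1/(-6054/33436241) = -33436241/6054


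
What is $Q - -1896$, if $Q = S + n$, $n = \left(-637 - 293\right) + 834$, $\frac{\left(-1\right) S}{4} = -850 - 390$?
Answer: $6760$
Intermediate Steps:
$S = 4960$ ($S = - 4 \left(-850 - 390\right) = \left(-4\right) \left(-1240\right) = 4960$)
$n = -96$ ($n = -930 + 834 = -96$)
$Q = 4864$ ($Q = 4960 - 96 = 4864$)
$Q - -1896 = 4864 - -1896 = 4864 + 1896 = 6760$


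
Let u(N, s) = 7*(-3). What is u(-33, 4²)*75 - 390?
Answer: -1965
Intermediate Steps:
u(N, s) = -21
u(-33, 4²)*75 - 390 = -21*75 - 390 = -1575 - 390 = -1965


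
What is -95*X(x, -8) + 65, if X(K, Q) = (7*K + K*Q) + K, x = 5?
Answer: 65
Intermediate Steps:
X(K, Q) = 8*K + K*Q
-95*X(x, -8) + 65 = -475*(8 - 8) + 65 = -475*0 + 65 = -95*0 + 65 = 0 + 65 = 65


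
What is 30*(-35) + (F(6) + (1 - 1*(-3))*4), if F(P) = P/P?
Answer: -1033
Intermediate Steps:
F(P) = 1
30*(-35) + (F(6) + (1 - 1*(-3))*4) = 30*(-35) + (1 + (1 - 1*(-3))*4) = -1050 + (1 + (1 + 3)*4) = -1050 + (1 + 4*4) = -1050 + (1 + 16) = -1050 + 17 = -1033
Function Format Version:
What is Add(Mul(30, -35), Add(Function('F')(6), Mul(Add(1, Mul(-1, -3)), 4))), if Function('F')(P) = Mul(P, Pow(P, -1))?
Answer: -1033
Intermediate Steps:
Function('F')(P) = 1
Add(Mul(30, -35), Add(Function('F')(6), Mul(Add(1, Mul(-1, -3)), 4))) = Add(Mul(30, -35), Add(1, Mul(Add(1, Mul(-1, -3)), 4))) = Add(-1050, Add(1, Mul(Add(1, 3), 4))) = Add(-1050, Add(1, Mul(4, 4))) = Add(-1050, Add(1, 16)) = Add(-1050, 17) = -1033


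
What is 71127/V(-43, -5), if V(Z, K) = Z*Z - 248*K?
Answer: 71127/3089 ≈ 23.026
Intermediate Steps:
V(Z, K) = Z² - 248*K
71127/V(-43, -5) = 71127/((-43)² - 248*(-5)) = 71127/(1849 + 1240) = 71127/3089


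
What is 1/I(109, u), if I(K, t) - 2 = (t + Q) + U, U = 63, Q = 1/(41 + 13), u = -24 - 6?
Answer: 54/1891 ≈ 0.028556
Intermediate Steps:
u = -30
Q = 1/54 ≈ 0.018519
I(K, t) = 3511/54 + t (I(K, t) = 2 + ((t + 1/54) + 63) = 2 + ((1/54 + t) + 63) = 2 + (3403/54 + t) = 3511/54 + t)
1/I(109, u) = 1/(3511/54 - 30) = 1/(1891/54) = 54/1891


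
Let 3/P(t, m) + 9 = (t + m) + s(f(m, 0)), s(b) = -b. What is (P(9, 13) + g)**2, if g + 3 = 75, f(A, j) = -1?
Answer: 1022121/196 ≈ 5214.9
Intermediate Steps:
g = 72 (g = -3 + 75 = 72)
P(t, m) = 3/(-8 + m + t) (P(t, m) = 3/(-9 + ((t + m) - 1*(-1))) = 3/(-9 + ((m + t) + 1)) = 3/(-9 + (1 + m + t)) = 3/(-8 + m + t))
(P(9, 13) + g)**2 = (3/(-8 + 13 + 9) + 72)**2 = (3/14 + 72)**2 = (1011/14)**2 = 1022121/196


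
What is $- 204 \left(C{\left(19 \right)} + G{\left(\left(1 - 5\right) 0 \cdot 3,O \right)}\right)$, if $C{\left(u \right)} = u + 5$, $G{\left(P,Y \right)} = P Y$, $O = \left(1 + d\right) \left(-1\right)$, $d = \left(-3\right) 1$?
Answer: $-4896$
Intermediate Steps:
$d = -3$
$O = 2$ ($O = \left(1 - 3\right) \left(-1\right) = \left(-2\right) \left(-1\right) = 2$)
$C{\left(u \right)} = 5 + u$
$- 204 \left(C{\left(19 \right)} + G{\left(\left(1 - 5\right) 0 \cdot 3,O \right)}\right) = - 204 \left(\left(5 + 19\right) + \left(1 - 5\right) 0 \cdot 3 \cdot 2\right) = - 204 \left(24 + \left(1 - 5\right) 0 \cdot 3 \cdot 2\right) = - 204 \left(24 + \left(-4\right) 0 \cdot 3 \cdot 2\right) = - 204 \left(24 + 0 \cdot 3 \cdot 2\right) = - 204 \left(24 + 0 \cdot 2\right) = - 204 \left(24 + 0\right) = \left(-204\right) 24 = -4896$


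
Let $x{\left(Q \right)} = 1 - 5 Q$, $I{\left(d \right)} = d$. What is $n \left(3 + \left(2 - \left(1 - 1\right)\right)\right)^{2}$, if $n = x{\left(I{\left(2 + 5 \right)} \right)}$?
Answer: $-850$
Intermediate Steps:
$n = -34$ ($n = 1 - 5 \left(2 + 5\right) = 1 - 35 = -34$)
$n \left(3 + \left(2 - \left(1 - 1\right)\right)\right)^{2} = - 34 \left(3 + \left(2 - \left(1 - 1\right)\right)\right)^{2} = - 34 \left(3 + \left(2 - 0\right)\right)^{2} = - 34 \left(3 + \left(2 + 0\right)\right)^{2} = - 34 \left(3 + 2\right)^{2} = - 34 \cdot 5^{2} = \left(-34\right) 25 = -850$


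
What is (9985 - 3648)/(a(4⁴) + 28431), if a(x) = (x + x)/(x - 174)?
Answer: 259817/1165927 ≈ 0.22284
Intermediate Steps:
a(x) = 2*x/(-174 + x) (a(x) = (2*x)/(-174 + x) = 2*x/(-174 + x))
(9985 - 3648)/(a(4⁴) + 28431) = (9985 - 3648)/(2*4⁴/(-174 + 4⁴) + 28431) = 6337/(2*256/(-174 + 256) + 28431) = 6337/(2*256/82 + 28431) = 6337/(2*256*(1/82) + 28431) = 6337/(256/41 + 28431) = 6337/(1165927/41) = 6337*(41/1165927) = 259817/1165927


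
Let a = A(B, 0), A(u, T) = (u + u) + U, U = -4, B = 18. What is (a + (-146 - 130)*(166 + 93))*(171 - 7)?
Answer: -11718128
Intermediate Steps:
A(u, T) = -4 + 2*u (A(u, T) = (u + u) - 4 = 2*u - 4 = -4 + 2*u)
a = 32 (a = -4 + 2*18 = -4 + 36 = 32)
(a + (-146 - 130)*(166 + 93))*(171 - 7) = (32 + (-146 - 130)*(166 + 93))*(171 - 7) = (32 - 276*259)*164 = (32 - 71484)*164 = -71452*164 = -11718128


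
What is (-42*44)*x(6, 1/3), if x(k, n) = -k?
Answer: 11088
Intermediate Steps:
(-42*44)*x(6, 1/3) = (-42*44)*(-1*6) = -1848*(-6) = 11088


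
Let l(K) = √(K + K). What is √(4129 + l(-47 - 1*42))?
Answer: √(4129 + I*√178) ≈ 64.257 + 0.104*I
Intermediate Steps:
l(K) = √2*√K (l(K) = √(2*K) = √2*√K)
√(4129 + l(-47 - 1*42)) = √(4129 + √2*√(-47 - 1*42)) = √(4129 + √2*√(-47 - 42)) = √(4129 + √2*√(-89)) = √(4129 + √2*(I*√89)) = √(4129 + I*√178)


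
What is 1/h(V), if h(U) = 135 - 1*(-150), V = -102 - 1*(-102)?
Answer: 1/285 ≈ 0.0035088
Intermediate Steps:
V = 0 (V = -102 + 102 = 0)
h(U) = 285 (h(U) = 135 + 150 = 285)
1/h(V) = 1/285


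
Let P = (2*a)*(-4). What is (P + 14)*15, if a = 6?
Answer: -510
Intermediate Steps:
P = -48 (P = (2*6)*(-4) = 12*(-4) = -48)
(P + 14)*15 = (-48 + 14)*15 = -34*15 = -510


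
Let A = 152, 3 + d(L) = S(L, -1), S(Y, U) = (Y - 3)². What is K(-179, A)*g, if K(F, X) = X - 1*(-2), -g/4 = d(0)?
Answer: -3696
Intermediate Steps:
S(Y, U) = (-3 + Y)²
d(L) = -3 + (-3 + L)²
g = -24 (g = -4*(-3 + (-3 + 0)²) = -4*(-3 + (-3)²) = -4*(-3 + 9) = -4*6 = -24)
K(F, X) = 2 + X (K(F, X) = X + 2 = 2 + X)
K(-179, A)*g = (2 + 152)*(-24) = 154*(-24) = -3696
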